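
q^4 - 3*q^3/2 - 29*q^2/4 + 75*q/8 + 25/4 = (q - 5/2)*(q - 2)*(q + 1/2)*(q + 5/2)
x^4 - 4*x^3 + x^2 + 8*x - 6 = (x - 3)*(x - 1)*(x - sqrt(2))*(x + sqrt(2))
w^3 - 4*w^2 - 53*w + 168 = (w - 8)*(w - 3)*(w + 7)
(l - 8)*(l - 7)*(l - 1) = l^3 - 16*l^2 + 71*l - 56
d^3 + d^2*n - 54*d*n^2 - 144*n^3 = (d - 8*n)*(d + 3*n)*(d + 6*n)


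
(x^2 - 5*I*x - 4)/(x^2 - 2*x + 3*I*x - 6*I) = (x^2 - 5*I*x - 4)/(x^2 + x*(-2 + 3*I) - 6*I)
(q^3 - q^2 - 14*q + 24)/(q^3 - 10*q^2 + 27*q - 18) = (q^2 + 2*q - 8)/(q^2 - 7*q + 6)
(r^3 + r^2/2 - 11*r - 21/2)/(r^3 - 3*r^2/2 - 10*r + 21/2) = (r + 1)/(r - 1)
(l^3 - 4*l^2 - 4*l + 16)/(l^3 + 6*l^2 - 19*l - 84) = (l^2 - 4)/(l^2 + 10*l + 21)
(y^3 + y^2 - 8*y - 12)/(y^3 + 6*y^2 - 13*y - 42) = (y + 2)/(y + 7)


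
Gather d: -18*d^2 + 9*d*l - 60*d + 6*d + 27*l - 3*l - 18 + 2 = -18*d^2 + d*(9*l - 54) + 24*l - 16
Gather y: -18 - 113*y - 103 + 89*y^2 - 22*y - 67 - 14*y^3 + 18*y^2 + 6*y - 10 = -14*y^3 + 107*y^2 - 129*y - 198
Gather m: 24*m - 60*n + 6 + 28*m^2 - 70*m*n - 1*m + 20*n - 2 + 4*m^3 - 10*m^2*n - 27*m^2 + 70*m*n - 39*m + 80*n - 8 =4*m^3 + m^2*(1 - 10*n) - 16*m + 40*n - 4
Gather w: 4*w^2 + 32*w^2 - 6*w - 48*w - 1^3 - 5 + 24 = 36*w^2 - 54*w + 18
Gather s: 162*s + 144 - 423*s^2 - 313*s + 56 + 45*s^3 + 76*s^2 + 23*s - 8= 45*s^3 - 347*s^2 - 128*s + 192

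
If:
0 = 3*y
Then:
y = 0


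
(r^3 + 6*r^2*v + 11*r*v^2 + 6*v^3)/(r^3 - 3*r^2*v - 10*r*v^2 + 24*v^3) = (r^2 + 3*r*v + 2*v^2)/(r^2 - 6*r*v + 8*v^2)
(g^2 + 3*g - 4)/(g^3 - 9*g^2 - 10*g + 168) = (g - 1)/(g^2 - 13*g + 42)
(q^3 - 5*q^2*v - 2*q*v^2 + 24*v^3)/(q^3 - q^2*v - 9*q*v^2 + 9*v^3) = (q^2 - 2*q*v - 8*v^2)/(q^2 + 2*q*v - 3*v^2)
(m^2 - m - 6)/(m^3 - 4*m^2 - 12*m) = (m - 3)/(m*(m - 6))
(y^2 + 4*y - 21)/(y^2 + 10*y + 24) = (y^2 + 4*y - 21)/(y^2 + 10*y + 24)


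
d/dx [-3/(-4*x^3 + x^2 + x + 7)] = 3*(-12*x^2 + 2*x + 1)/(-4*x^3 + x^2 + x + 7)^2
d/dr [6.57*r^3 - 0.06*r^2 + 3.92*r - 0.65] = 19.71*r^2 - 0.12*r + 3.92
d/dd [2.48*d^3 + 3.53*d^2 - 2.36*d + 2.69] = 7.44*d^2 + 7.06*d - 2.36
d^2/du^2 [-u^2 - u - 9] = -2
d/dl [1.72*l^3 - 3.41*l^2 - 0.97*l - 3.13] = 5.16*l^2 - 6.82*l - 0.97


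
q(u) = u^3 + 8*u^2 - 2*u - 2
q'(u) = 3*u^2 + 16*u - 2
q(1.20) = 8.85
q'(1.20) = 21.52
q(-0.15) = -1.52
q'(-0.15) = -4.33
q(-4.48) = 77.61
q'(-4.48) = -13.47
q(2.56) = 62.09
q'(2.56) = 58.62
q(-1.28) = 11.57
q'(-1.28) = -17.56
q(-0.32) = -0.57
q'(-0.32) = -6.81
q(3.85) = 165.95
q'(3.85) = 104.07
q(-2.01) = 26.22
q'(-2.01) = -22.04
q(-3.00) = 49.00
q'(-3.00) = -23.00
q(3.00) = 91.00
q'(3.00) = 73.00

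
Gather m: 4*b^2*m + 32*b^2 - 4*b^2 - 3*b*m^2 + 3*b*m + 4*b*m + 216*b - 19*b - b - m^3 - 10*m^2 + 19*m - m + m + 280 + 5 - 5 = 28*b^2 + 196*b - m^3 + m^2*(-3*b - 10) + m*(4*b^2 + 7*b + 19) + 280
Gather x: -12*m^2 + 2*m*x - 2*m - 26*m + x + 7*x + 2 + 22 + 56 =-12*m^2 - 28*m + x*(2*m + 8) + 80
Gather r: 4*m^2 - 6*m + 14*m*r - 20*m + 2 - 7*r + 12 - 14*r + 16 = 4*m^2 - 26*m + r*(14*m - 21) + 30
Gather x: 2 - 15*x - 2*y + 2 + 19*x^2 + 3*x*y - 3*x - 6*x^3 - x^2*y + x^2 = -6*x^3 + x^2*(20 - y) + x*(3*y - 18) - 2*y + 4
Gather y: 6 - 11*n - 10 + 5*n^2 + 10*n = 5*n^2 - n - 4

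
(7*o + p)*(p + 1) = 7*o*p + 7*o + p^2 + p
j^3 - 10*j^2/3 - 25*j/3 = j*(j - 5)*(j + 5/3)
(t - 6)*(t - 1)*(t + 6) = t^3 - t^2 - 36*t + 36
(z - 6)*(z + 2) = z^2 - 4*z - 12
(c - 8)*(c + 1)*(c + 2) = c^3 - 5*c^2 - 22*c - 16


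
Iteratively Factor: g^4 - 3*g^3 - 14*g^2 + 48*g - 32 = (g + 4)*(g^3 - 7*g^2 + 14*g - 8) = (g - 1)*(g + 4)*(g^2 - 6*g + 8) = (g - 4)*(g - 1)*(g + 4)*(g - 2)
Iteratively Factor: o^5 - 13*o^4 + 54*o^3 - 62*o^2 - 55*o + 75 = (o - 3)*(o^4 - 10*o^3 + 24*o^2 + 10*o - 25) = (o - 3)*(o + 1)*(o^3 - 11*o^2 + 35*o - 25) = (o - 5)*(o - 3)*(o + 1)*(o^2 - 6*o + 5) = (o - 5)*(o - 3)*(o - 1)*(o + 1)*(o - 5)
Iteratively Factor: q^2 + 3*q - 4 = (q - 1)*(q + 4)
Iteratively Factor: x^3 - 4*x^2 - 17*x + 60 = (x + 4)*(x^2 - 8*x + 15) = (x - 3)*(x + 4)*(x - 5)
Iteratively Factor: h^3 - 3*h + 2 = (h - 1)*(h^2 + h - 2) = (h - 1)*(h + 2)*(h - 1)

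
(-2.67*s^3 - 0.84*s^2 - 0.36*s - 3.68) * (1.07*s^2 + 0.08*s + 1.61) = -2.8569*s^5 - 1.1124*s^4 - 4.7511*s^3 - 5.3188*s^2 - 0.874*s - 5.9248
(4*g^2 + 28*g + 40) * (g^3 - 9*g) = 4*g^5 + 28*g^4 + 4*g^3 - 252*g^2 - 360*g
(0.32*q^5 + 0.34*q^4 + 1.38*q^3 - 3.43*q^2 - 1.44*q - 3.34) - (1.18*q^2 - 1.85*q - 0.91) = 0.32*q^5 + 0.34*q^4 + 1.38*q^3 - 4.61*q^2 + 0.41*q - 2.43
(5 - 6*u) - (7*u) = 5 - 13*u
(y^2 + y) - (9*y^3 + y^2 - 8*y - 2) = -9*y^3 + 9*y + 2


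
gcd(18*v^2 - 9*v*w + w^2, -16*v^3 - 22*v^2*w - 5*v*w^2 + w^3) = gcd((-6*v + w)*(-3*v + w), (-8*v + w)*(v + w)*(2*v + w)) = 1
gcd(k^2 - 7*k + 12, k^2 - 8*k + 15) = k - 3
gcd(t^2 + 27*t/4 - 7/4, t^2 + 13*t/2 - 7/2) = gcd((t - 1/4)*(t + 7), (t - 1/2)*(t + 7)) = t + 7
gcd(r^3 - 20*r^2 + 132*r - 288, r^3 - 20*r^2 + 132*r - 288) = r^3 - 20*r^2 + 132*r - 288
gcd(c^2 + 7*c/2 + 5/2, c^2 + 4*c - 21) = 1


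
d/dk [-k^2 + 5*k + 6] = 5 - 2*k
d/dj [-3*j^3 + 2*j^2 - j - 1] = -9*j^2 + 4*j - 1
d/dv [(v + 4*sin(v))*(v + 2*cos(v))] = -(v + 4*sin(v))*(2*sin(v) - 1) + (v + 2*cos(v))*(4*cos(v) + 1)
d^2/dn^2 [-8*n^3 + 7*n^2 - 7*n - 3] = 14 - 48*n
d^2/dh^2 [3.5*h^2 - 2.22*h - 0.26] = 7.00000000000000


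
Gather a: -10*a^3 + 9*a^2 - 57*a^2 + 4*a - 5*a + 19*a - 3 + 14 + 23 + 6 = -10*a^3 - 48*a^2 + 18*a + 40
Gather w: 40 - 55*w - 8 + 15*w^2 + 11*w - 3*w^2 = 12*w^2 - 44*w + 32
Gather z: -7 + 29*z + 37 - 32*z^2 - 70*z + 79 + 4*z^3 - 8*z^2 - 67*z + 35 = 4*z^3 - 40*z^2 - 108*z + 144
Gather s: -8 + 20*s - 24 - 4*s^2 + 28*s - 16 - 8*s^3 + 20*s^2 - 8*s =-8*s^3 + 16*s^2 + 40*s - 48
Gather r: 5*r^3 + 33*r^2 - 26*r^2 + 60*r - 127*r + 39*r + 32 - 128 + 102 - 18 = 5*r^3 + 7*r^2 - 28*r - 12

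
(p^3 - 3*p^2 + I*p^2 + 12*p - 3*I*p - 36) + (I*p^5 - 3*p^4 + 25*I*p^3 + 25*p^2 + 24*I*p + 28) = I*p^5 - 3*p^4 + p^3 + 25*I*p^3 + 22*p^2 + I*p^2 + 12*p + 21*I*p - 8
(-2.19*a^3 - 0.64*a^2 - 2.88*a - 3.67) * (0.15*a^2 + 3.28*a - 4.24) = -0.3285*a^5 - 7.2792*a^4 + 6.7544*a^3 - 7.2833*a^2 + 0.1736*a + 15.5608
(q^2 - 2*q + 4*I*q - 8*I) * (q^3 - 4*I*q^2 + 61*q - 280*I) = q^5 - 2*q^4 + 77*q^3 - 154*q^2 - 36*I*q^2 + 1120*q + 72*I*q - 2240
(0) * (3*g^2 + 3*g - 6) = 0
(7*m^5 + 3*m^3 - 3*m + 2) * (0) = 0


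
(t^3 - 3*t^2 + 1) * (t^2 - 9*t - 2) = t^5 - 12*t^4 + 25*t^3 + 7*t^2 - 9*t - 2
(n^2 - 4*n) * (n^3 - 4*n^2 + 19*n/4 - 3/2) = n^5 - 8*n^4 + 83*n^3/4 - 41*n^2/2 + 6*n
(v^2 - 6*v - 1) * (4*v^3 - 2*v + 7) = 4*v^5 - 24*v^4 - 6*v^3 + 19*v^2 - 40*v - 7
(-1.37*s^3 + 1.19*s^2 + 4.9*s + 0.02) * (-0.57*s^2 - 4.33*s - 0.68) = 0.7809*s^5 + 5.2538*s^4 - 7.0141*s^3 - 22.0376*s^2 - 3.4186*s - 0.0136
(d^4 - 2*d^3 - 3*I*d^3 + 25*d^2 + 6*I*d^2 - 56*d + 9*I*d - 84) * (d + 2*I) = d^5 - 2*d^4 - I*d^4 + 31*d^3 + 2*I*d^3 - 68*d^2 + 59*I*d^2 - 102*d - 112*I*d - 168*I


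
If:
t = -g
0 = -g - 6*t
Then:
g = 0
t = 0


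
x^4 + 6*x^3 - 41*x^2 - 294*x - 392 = (x - 7)*(x + 2)*(x + 4)*(x + 7)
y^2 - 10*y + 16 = (y - 8)*(y - 2)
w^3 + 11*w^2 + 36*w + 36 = (w + 2)*(w + 3)*(w + 6)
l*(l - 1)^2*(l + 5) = l^4 + 3*l^3 - 9*l^2 + 5*l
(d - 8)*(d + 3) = d^2 - 5*d - 24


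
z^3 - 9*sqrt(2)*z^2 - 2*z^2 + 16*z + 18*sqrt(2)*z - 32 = (z - 2)*(z - 8*sqrt(2))*(z - sqrt(2))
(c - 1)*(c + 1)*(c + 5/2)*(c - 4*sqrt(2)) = c^4 - 4*sqrt(2)*c^3 + 5*c^3/2 - 10*sqrt(2)*c^2 - c^2 - 5*c/2 + 4*sqrt(2)*c + 10*sqrt(2)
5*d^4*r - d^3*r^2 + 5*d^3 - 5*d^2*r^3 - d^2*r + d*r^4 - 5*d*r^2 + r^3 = (-5*d + r)*(-d + r)*(d + r)*(d*r + 1)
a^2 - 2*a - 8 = (a - 4)*(a + 2)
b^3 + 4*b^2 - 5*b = b*(b - 1)*(b + 5)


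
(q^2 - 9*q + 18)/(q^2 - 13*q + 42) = (q - 3)/(q - 7)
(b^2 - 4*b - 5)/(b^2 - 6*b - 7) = (b - 5)/(b - 7)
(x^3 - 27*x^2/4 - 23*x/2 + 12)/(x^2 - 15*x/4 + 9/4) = (x^2 - 6*x - 16)/(x - 3)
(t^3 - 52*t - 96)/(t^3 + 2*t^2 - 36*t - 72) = (t - 8)/(t - 6)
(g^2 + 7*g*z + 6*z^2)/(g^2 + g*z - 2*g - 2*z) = (g + 6*z)/(g - 2)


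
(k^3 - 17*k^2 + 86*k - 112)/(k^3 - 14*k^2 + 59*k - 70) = (k - 8)/(k - 5)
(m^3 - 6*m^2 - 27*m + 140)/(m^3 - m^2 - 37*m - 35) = (m - 4)/(m + 1)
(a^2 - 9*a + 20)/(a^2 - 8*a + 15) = (a - 4)/(a - 3)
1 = 1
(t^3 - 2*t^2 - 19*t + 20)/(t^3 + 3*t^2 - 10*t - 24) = (t^2 - 6*t + 5)/(t^2 - t - 6)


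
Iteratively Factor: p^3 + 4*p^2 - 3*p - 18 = (p + 3)*(p^2 + p - 6) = (p - 2)*(p + 3)*(p + 3)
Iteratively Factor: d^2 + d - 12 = (d - 3)*(d + 4)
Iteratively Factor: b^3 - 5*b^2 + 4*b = (b - 4)*(b^2 - b) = b*(b - 4)*(b - 1)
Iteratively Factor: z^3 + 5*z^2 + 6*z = (z)*(z^2 + 5*z + 6) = z*(z + 2)*(z + 3)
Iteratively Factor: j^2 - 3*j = (j - 3)*(j)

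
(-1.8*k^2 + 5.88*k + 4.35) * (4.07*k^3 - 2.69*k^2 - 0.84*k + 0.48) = -7.326*k^5 + 28.7736*k^4 + 3.3993*k^3 - 17.5047*k^2 - 0.831599999999999*k + 2.088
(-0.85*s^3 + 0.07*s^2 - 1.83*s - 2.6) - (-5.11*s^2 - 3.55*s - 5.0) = -0.85*s^3 + 5.18*s^2 + 1.72*s + 2.4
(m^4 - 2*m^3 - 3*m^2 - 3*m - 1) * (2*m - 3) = 2*m^5 - 7*m^4 + 3*m^2 + 7*m + 3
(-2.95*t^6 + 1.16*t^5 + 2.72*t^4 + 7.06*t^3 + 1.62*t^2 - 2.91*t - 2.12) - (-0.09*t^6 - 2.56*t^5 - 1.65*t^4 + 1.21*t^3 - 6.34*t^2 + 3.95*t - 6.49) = -2.86*t^6 + 3.72*t^5 + 4.37*t^4 + 5.85*t^3 + 7.96*t^2 - 6.86*t + 4.37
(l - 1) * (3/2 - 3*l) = -3*l^2 + 9*l/2 - 3/2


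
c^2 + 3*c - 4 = (c - 1)*(c + 4)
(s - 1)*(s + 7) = s^2 + 6*s - 7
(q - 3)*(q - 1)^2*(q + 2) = q^4 - 3*q^3 - 3*q^2 + 11*q - 6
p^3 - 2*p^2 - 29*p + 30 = (p - 6)*(p - 1)*(p + 5)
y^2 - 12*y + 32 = (y - 8)*(y - 4)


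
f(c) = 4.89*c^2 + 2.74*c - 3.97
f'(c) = 9.78*c + 2.74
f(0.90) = 2.46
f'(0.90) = 11.54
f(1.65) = 13.86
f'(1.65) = 18.88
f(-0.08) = -4.16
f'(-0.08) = 1.96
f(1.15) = 5.65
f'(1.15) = 13.99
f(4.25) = 96.00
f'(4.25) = 44.30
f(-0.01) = -4.00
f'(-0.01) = 2.64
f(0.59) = -0.65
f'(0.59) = 8.51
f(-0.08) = -4.16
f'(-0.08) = 1.96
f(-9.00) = 367.46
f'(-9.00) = -85.28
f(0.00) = -3.97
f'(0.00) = 2.74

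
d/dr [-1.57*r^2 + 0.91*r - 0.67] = 0.91 - 3.14*r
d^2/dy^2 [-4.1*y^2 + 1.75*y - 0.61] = -8.20000000000000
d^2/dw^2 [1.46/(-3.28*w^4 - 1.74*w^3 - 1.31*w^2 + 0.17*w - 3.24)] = ((57.4656*w^2 + 15.2424*w + 3.8252)*(3.28*w^4 + 1.74*w^3 + 1.31*w^2 - 0.17*w + 3.24) - 1.46*(13.12*w^3 + 5.22*w^2 + 2.62*w - 0.17)*(26.24*w^3 + 10.44*w^2 + 5.24*w - 0.34))/(3.28*w^4 + 1.74*w^3 + 1.31*w^2 - 0.17*w + 3.24)^3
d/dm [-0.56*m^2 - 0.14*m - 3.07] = -1.12*m - 0.14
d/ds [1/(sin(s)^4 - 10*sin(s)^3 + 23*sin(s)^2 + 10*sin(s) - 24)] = 2*(-2*sin(s)^3 + 15*sin(s)^2 - 23*sin(s) - 5)/((sin(s) - 6)^2*(sin(s) - 4)^2*cos(s)^3)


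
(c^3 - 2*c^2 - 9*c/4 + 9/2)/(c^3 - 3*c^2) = (4*c^3 - 8*c^2 - 9*c + 18)/(4*c^2*(c - 3))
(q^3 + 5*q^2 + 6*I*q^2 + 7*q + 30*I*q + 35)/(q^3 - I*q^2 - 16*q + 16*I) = (q^2 + q*(5 + 7*I) + 35*I)/(q^2 - 16)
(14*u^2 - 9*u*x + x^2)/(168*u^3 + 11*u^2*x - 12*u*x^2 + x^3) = (-2*u + x)/(-24*u^2 - 5*u*x + x^2)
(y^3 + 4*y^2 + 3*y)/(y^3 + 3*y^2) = (y + 1)/y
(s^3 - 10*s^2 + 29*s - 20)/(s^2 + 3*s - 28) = (s^2 - 6*s + 5)/(s + 7)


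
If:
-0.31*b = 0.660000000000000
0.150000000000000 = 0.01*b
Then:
No Solution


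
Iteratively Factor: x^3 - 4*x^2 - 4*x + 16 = (x - 4)*(x^2 - 4) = (x - 4)*(x - 2)*(x + 2)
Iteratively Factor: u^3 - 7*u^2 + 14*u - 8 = (u - 2)*(u^2 - 5*u + 4) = (u - 4)*(u - 2)*(u - 1)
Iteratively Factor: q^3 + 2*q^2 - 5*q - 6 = (q + 3)*(q^2 - q - 2) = (q - 2)*(q + 3)*(q + 1)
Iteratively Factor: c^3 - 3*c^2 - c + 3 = (c - 3)*(c^2 - 1) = (c - 3)*(c + 1)*(c - 1)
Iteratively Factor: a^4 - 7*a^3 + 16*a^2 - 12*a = (a)*(a^3 - 7*a^2 + 16*a - 12) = a*(a - 3)*(a^2 - 4*a + 4) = a*(a - 3)*(a - 2)*(a - 2)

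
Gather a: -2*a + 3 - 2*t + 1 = -2*a - 2*t + 4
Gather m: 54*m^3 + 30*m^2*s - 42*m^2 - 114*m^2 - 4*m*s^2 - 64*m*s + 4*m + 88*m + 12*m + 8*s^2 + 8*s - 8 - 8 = 54*m^3 + m^2*(30*s - 156) + m*(-4*s^2 - 64*s + 104) + 8*s^2 + 8*s - 16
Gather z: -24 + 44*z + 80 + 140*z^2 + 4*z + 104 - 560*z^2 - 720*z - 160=-420*z^2 - 672*z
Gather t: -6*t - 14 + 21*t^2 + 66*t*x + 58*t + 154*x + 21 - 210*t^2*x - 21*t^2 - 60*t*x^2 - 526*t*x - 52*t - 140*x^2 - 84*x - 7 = -210*t^2*x + t*(-60*x^2 - 460*x) - 140*x^2 + 70*x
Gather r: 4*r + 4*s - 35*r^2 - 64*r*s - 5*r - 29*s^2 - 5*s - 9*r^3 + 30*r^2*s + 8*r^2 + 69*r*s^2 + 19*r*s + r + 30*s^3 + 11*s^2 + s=-9*r^3 + r^2*(30*s - 27) + r*(69*s^2 - 45*s) + 30*s^3 - 18*s^2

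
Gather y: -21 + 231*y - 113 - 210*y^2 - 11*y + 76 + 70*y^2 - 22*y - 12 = -140*y^2 + 198*y - 70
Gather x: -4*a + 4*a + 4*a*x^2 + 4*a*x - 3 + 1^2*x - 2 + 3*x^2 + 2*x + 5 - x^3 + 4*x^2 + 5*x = -x^3 + x^2*(4*a + 7) + x*(4*a + 8)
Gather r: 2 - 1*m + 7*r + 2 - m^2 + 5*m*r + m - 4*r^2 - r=-m^2 - 4*r^2 + r*(5*m + 6) + 4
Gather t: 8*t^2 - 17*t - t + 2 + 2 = 8*t^2 - 18*t + 4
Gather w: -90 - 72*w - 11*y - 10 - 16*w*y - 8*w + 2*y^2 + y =w*(-16*y - 80) + 2*y^2 - 10*y - 100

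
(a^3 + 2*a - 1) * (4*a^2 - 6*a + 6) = 4*a^5 - 6*a^4 + 14*a^3 - 16*a^2 + 18*a - 6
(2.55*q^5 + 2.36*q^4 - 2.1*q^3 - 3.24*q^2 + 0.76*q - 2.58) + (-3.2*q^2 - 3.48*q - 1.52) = 2.55*q^5 + 2.36*q^4 - 2.1*q^3 - 6.44*q^2 - 2.72*q - 4.1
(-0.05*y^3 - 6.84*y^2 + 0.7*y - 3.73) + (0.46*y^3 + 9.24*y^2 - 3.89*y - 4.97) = 0.41*y^3 + 2.4*y^2 - 3.19*y - 8.7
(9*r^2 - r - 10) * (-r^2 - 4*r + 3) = -9*r^4 - 35*r^3 + 41*r^2 + 37*r - 30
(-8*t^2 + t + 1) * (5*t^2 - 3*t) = -40*t^4 + 29*t^3 + 2*t^2 - 3*t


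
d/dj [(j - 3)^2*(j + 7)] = (j - 3)*(3*j + 11)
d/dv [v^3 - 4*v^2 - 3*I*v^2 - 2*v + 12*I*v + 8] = 3*v^2 - 8*v - 6*I*v - 2 + 12*I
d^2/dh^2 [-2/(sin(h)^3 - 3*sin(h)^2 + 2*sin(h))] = 2*(9*sin(h)^2 - 24*sin(h) + 4 + 34/sin(h) - 28/sin(h)^2 + 8/sin(h)^3)/((sin(h) - 2)^3*(sin(h) - 1)^2)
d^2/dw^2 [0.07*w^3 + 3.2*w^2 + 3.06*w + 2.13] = 0.42*w + 6.4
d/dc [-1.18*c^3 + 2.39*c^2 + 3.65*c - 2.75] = -3.54*c^2 + 4.78*c + 3.65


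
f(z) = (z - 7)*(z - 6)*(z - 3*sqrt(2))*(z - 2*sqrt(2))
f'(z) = (z - 7)*(z - 6)*(z - 3*sqrt(2)) + (z - 7)*(z - 6)*(z - 2*sqrt(2)) + (z - 7)*(z - 3*sqrt(2))*(z - 2*sqrt(2)) + (z - 6)*(z - 3*sqrt(2))*(z - 2*sqrt(2)) = 4*z^3 - 39*z^2 - 15*sqrt(2)*z^2 + 108*z + 130*sqrt(2)*z - 210*sqrt(2) - 156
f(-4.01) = 6219.72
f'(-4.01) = -2849.45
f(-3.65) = 5254.95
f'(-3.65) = -2514.93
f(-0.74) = 927.55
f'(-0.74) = -703.55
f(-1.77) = 1884.06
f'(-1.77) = -1180.38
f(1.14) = 149.19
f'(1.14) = -192.61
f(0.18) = 427.07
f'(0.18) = -402.38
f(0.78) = 230.30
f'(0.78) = -260.08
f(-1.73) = 1837.28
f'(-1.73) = -1158.80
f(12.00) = 2134.42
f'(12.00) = 1290.49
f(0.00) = 504.00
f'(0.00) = -452.98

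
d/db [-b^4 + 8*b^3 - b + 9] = -4*b^3 + 24*b^2 - 1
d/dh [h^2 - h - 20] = 2*h - 1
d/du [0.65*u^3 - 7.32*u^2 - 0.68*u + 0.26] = 1.95*u^2 - 14.64*u - 0.68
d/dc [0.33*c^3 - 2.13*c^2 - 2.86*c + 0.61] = 0.99*c^2 - 4.26*c - 2.86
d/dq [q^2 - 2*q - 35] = 2*q - 2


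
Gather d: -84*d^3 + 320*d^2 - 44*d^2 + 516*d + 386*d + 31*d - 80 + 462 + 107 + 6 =-84*d^3 + 276*d^2 + 933*d + 495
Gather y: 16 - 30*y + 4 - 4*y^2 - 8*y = -4*y^2 - 38*y + 20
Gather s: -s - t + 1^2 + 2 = -s - t + 3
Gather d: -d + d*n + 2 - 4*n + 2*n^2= d*(n - 1) + 2*n^2 - 4*n + 2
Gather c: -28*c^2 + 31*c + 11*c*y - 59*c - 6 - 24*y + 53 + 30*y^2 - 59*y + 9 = -28*c^2 + c*(11*y - 28) + 30*y^2 - 83*y + 56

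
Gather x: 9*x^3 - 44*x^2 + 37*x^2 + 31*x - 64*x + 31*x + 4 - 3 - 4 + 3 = 9*x^3 - 7*x^2 - 2*x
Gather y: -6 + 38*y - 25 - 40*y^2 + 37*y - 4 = -40*y^2 + 75*y - 35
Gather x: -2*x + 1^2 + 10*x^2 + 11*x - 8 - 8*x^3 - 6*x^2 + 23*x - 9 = -8*x^3 + 4*x^2 + 32*x - 16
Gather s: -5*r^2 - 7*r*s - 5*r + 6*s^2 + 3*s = -5*r^2 - 5*r + 6*s^2 + s*(3 - 7*r)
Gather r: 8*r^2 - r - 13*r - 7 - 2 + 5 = 8*r^2 - 14*r - 4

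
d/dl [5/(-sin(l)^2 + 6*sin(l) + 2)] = 10*(sin(l) - 3)*cos(l)/(6*sin(l) + cos(l)^2 + 1)^2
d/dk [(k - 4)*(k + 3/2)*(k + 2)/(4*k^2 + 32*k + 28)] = (k^4 + 16*k^3 + 28*k^2 + 17*k + 19)/(4*(k^4 + 16*k^3 + 78*k^2 + 112*k + 49))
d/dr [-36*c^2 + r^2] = 2*r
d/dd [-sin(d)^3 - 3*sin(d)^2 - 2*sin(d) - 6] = (-6*sin(d) + 3*cos(d)^2 - 5)*cos(d)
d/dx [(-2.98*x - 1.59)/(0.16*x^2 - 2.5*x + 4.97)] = (0.4768*x^2 + 0.5088*x - 18.7856)/(0.0256*x^4 - 0.8*x^3 + 7.8404*x^2 - 24.85*x + 24.7009)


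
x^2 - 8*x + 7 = (x - 7)*(x - 1)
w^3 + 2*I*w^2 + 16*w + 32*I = (w - 4*I)*(w + 2*I)*(w + 4*I)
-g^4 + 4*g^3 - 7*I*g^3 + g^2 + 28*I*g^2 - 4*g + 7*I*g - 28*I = (g - 4)*(g + 7*I)*(I*g - I)*(I*g + I)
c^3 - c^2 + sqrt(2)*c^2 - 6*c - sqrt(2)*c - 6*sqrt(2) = (c - 3)*(c + 2)*(c + sqrt(2))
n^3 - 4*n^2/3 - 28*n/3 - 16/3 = (n - 4)*(n + 2/3)*(n + 2)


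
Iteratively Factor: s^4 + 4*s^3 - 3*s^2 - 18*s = (s + 3)*(s^3 + s^2 - 6*s) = s*(s + 3)*(s^2 + s - 6) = s*(s + 3)^2*(s - 2)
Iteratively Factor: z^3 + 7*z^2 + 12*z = (z + 3)*(z^2 + 4*z) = z*(z + 3)*(z + 4)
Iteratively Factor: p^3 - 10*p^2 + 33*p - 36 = (p - 4)*(p^2 - 6*p + 9) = (p - 4)*(p - 3)*(p - 3)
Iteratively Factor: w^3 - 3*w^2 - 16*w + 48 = (w + 4)*(w^2 - 7*w + 12) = (w - 3)*(w + 4)*(w - 4)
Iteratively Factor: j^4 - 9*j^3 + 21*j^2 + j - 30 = (j - 2)*(j^3 - 7*j^2 + 7*j + 15) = (j - 2)*(j + 1)*(j^2 - 8*j + 15) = (j - 5)*(j - 2)*(j + 1)*(j - 3)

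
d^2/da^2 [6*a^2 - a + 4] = 12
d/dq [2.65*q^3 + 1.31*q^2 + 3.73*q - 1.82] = 7.95*q^2 + 2.62*q + 3.73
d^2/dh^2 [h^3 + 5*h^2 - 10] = 6*h + 10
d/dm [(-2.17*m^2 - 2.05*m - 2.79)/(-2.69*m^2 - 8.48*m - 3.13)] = (12.8871*m^2 - 1.426*m - 17.2427)/(7.2361*m^4 + 45.6224*m^3 + 88.7498*m^2 + 53.0848*m + 9.7969)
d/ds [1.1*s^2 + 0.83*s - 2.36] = 2.2*s + 0.83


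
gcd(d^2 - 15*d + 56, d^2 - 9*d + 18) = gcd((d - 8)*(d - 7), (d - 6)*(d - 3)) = 1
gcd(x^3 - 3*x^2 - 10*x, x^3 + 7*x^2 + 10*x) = x^2 + 2*x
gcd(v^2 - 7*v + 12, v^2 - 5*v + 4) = v - 4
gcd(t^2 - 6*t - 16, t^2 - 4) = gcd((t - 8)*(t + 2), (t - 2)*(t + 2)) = t + 2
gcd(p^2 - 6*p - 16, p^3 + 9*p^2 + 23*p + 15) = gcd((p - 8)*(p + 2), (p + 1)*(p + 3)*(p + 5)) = 1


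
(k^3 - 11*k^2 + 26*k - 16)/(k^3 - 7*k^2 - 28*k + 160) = (k^2 - 3*k + 2)/(k^2 + k - 20)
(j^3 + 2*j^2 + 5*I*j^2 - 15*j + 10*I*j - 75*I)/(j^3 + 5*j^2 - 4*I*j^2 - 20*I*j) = (j^2 + j*(-3 + 5*I) - 15*I)/(j*(j - 4*I))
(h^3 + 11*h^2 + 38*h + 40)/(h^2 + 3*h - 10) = (h^2 + 6*h + 8)/(h - 2)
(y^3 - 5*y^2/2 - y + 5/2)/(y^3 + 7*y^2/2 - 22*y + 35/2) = (y + 1)/(y + 7)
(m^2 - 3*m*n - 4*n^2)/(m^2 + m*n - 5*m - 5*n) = (m - 4*n)/(m - 5)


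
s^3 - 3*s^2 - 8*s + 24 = (s - 3)*(s - 2*sqrt(2))*(s + 2*sqrt(2))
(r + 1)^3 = r^3 + 3*r^2 + 3*r + 1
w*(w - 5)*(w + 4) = w^3 - w^2 - 20*w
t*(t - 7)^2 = t^3 - 14*t^2 + 49*t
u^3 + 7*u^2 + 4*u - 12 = (u - 1)*(u + 2)*(u + 6)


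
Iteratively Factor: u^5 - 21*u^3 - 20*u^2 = (u - 5)*(u^4 + 5*u^3 + 4*u^2) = u*(u - 5)*(u^3 + 5*u^2 + 4*u) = u^2*(u - 5)*(u^2 + 5*u + 4) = u^2*(u - 5)*(u + 4)*(u + 1)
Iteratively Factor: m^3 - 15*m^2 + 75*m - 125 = (m - 5)*(m^2 - 10*m + 25) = (m - 5)^2*(m - 5)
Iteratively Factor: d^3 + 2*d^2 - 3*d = (d + 3)*(d^2 - d) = d*(d + 3)*(d - 1)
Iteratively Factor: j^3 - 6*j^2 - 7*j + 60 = (j + 3)*(j^2 - 9*j + 20) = (j - 4)*(j + 3)*(j - 5)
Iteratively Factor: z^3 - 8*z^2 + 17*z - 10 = (z - 5)*(z^2 - 3*z + 2) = (z - 5)*(z - 1)*(z - 2)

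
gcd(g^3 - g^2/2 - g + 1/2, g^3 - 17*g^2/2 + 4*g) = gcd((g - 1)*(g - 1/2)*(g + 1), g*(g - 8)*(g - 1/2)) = g - 1/2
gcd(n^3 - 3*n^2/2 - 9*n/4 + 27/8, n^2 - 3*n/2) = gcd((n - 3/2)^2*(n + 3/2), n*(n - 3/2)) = n - 3/2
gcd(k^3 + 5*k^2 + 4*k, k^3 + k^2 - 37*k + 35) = 1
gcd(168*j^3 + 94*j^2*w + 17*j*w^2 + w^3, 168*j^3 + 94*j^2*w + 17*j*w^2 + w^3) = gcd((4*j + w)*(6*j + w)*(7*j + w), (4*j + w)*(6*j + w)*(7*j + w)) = 168*j^3 + 94*j^2*w + 17*j*w^2 + w^3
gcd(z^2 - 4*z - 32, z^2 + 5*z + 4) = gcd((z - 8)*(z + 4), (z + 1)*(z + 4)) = z + 4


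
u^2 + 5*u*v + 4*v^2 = (u + v)*(u + 4*v)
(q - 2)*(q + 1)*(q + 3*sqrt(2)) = q^3 - q^2 + 3*sqrt(2)*q^2 - 3*sqrt(2)*q - 2*q - 6*sqrt(2)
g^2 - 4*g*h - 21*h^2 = (g - 7*h)*(g + 3*h)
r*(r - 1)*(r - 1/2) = r^3 - 3*r^2/2 + r/2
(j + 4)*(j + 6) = j^2 + 10*j + 24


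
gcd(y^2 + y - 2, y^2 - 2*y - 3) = 1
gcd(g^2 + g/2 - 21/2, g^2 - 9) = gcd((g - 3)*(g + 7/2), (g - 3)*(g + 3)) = g - 3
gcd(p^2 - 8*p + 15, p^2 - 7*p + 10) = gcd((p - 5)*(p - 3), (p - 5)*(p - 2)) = p - 5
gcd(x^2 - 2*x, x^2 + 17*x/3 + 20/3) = 1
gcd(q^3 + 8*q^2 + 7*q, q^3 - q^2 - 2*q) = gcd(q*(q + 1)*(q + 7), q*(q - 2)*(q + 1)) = q^2 + q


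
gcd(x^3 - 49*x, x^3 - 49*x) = x^3 - 49*x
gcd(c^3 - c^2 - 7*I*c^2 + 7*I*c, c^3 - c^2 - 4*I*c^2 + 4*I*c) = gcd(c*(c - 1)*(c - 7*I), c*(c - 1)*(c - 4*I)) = c^2 - c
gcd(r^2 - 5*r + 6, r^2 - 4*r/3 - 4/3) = r - 2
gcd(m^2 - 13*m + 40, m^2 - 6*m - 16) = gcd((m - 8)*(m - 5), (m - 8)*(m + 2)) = m - 8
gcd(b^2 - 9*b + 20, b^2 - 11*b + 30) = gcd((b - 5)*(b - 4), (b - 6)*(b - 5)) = b - 5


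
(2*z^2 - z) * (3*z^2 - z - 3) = 6*z^4 - 5*z^3 - 5*z^2 + 3*z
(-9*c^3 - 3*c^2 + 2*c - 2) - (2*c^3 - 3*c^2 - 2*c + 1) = -11*c^3 + 4*c - 3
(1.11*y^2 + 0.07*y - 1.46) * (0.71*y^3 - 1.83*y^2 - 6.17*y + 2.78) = 0.7881*y^5 - 1.9816*y^4 - 8.0134*y^3 + 5.3257*y^2 + 9.2028*y - 4.0588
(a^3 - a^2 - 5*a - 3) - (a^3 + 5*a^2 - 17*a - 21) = -6*a^2 + 12*a + 18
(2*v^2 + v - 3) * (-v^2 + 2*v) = -2*v^4 + 3*v^3 + 5*v^2 - 6*v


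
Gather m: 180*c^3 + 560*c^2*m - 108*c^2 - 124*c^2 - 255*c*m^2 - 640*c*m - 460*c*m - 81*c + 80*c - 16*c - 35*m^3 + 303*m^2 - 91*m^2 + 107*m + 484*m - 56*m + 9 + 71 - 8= 180*c^3 - 232*c^2 - 17*c - 35*m^3 + m^2*(212 - 255*c) + m*(560*c^2 - 1100*c + 535) + 72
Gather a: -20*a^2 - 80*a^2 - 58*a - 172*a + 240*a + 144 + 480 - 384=-100*a^2 + 10*a + 240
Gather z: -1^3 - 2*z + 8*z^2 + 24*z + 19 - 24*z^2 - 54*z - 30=-16*z^2 - 32*z - 12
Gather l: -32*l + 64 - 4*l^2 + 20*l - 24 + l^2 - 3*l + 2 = -3*l^2 - 15*l + 42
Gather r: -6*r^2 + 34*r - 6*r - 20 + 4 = -6*r^2 + 28*r - 16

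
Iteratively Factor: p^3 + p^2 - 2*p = (p + 2)*(p^2 - p) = p*(p + 2)*(p - 1)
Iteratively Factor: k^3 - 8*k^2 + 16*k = (k - 4)*(k^2 - 4*k) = (k - 4)^2*(k)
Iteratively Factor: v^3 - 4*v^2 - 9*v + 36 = (v - 4)*(v^2 - 9) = (v - 4)*(v - 3)*(v + 3)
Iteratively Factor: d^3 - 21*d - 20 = (d + 1)*(d^2 - d - 20) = (d + 1)*(d + 4)*(d - 5)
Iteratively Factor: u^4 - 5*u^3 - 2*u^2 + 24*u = (u - 4)*(u^3 - u^2 - 6*u) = u*(u - 4)*(u^2 - u - 6) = u*(u - 4)*(u + 2)*(u - 3)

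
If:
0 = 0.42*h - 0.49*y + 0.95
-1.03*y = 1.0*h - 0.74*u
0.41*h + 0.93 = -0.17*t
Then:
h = 1.16666666666667*y - 2.26190476190476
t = -2.81372549019608*y - 0.015406162464986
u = 2.96846846846847*y - 3.05662805662806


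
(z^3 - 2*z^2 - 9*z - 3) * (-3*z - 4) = -3*z^4 + 2*z^3 + 35*z^2 + 45*z + 12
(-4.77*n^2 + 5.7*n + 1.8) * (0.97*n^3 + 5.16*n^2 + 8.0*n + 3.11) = -4.6269*n^5 - 19.0842*n^4 - 7.002*n^3 + 40.0533*n^2 + 32.127*n + 5.598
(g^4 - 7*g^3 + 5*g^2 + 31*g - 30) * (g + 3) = g^5 - 4*g^4 - 16*g^3 + 46*g^2 + 63*g - 90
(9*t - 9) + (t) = 10*t - 9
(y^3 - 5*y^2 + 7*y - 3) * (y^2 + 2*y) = y^5 - 3*y^4 - 3*y^3 + 11*y^2 - 6*y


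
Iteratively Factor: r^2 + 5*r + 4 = (r + 4)*(r + 1)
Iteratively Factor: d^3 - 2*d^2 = (d)*(d^2 - 2*d) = d*(d - 2)*(d)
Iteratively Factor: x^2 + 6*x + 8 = (x + 4)*(x + 2)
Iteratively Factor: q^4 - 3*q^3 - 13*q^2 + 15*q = (q)*(q^3 - 3*q^2 - 13*q + 15) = q*(q - 1)*(q^2 - 2*q - 15) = q*(q - 1)*(q + 3)*(q - 5)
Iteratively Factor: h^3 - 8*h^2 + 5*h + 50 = (h - 5)*(h^2 - 3*h - 10) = (h - 5)^2*(h + 2)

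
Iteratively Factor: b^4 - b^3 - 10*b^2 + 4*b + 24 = (b + 2)*(b^3 - 3*b^2 - 4*b + 12) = (b + 2)^2*(b^2 - 5*b + 6) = (b - 2)*(b + 2)^2*(b - 3)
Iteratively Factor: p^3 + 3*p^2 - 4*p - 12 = (p - 2)*(p^2 + 5*p + 6) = (p - 2)*(p + 3)*(p + 2)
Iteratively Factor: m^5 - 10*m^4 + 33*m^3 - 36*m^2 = (m - 3)*(m^4 - 7*m^3 + 12*m^2) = (m - 4)*(m - 3)*(m^3 - 3*m^2) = m*(m - 4)*(m - 3)*(m^2 - 3*m) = m^2*(m - 4)*(m - 3)*(m - 3)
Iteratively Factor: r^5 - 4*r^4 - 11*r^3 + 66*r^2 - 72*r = (r - 3)*(r^4 - r^3 - 14*r^2 + 24*r) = r*(r - 3)*(r^3 - r^2 - 14*r + 24) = r*(r - 3)*(r + 4)*(r^2 - 5*r + 6) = r*(r - 3)^2*(r + 4)*(r - 2)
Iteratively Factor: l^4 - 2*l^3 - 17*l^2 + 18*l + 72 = (l - 4)*(l^3 + 2*l^2 - 9*l - 18) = (l - 4)*(l + 2)*(l^2 - 9) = (l - 4)*(l - 3)*(l + 2)*(l + 3)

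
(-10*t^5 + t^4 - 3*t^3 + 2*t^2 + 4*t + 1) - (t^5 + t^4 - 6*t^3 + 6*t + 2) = -11*t^5 + 3*t^3 + 2*t^2 - 2*t - 1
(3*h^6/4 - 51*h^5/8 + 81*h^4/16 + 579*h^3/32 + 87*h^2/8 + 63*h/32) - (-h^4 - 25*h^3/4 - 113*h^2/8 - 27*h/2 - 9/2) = 3*h^6/4 - 51*h^5/8 + 97*h^4/16 + 779*h^3/32 + 25*h^2 + 495*h/32 + 9/2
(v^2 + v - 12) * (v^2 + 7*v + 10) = v^4 + 8*v^3 + 5*v^2 - 74*v - 120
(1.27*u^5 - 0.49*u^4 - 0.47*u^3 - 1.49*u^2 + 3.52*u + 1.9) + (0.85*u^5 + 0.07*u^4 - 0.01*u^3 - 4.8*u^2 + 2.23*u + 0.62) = 2.12*u^5 - 0.42*u^4 - 0.48*u^3 - 6.29*u^2 + 5.75*u + 2.52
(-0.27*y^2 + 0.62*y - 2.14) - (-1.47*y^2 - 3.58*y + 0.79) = 1.2*y^2 + 4.2*y - 2.93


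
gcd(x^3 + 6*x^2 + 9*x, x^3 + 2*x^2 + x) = x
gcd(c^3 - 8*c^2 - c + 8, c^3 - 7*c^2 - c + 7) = c^2 - 1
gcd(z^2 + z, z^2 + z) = z^2 + z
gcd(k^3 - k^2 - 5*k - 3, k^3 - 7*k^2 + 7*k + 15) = k^2 - 2*k - 3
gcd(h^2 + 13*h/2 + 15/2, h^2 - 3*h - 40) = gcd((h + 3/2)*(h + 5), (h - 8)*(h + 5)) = h + 5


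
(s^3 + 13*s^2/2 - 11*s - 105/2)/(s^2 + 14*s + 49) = (2*s^2 - s - 15)/(2*(s + 7))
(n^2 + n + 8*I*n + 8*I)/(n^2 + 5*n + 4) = (n + 8*I)/(n + 4)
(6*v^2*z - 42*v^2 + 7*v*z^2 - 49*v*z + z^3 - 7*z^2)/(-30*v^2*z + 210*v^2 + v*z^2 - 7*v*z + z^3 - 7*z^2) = (v + z)/(-5*v + z)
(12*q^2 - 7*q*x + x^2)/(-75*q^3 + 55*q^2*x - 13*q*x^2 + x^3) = (-4*q + x)/(25*q^2 - 10*q*x + x^2)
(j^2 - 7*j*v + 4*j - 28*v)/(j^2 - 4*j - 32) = (j - 7*v)/(j - 8)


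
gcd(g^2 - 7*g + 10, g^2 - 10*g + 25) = g - 5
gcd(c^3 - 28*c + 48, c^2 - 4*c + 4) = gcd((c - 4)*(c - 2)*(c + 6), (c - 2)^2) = c - 2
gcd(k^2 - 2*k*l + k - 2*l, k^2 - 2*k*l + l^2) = 1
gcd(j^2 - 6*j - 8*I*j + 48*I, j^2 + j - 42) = j - 6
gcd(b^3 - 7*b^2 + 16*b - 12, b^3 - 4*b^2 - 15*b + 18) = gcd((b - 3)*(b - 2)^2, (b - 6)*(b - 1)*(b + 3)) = 1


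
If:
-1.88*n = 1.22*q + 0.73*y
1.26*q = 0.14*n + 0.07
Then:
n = -0.362183020948181*y - 0.0336273428886439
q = 0.051819184123484 - 0.0402425578831312*y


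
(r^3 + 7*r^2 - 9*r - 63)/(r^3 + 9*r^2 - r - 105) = (r + 3)/(r + 5)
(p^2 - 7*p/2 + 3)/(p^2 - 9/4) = 2*(p - 2)/(2*p + 3)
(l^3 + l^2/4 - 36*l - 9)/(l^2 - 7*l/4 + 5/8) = 2*(4*l^3 + l^2 - 144*l - 36)/(8*l^2 - 14*l + 5)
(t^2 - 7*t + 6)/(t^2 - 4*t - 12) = (t - 1)/(t + 2)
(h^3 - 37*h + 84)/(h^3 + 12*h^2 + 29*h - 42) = (h^2 - 7*h + 12)/(h^2 + 5*h - 6)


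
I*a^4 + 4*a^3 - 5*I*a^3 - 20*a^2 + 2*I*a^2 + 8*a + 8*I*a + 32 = (a - 4)*(a - 2)*(a - 4*I)*(I*a + I)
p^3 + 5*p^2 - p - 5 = (p - 1)*(p + 1)*(p + 5)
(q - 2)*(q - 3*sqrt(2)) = q^2 - 3*sqrt(2)*q - 2*q + 6*sqrt(2)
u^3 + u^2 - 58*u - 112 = (u - 8)*(u + 2)*(u + 7)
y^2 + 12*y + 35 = (y + 5)*(y + 7)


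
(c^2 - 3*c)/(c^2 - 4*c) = (c - 3)/(c - 4)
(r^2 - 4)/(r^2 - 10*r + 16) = (r + 2)/(r - 8)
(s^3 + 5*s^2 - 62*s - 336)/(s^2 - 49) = (s^2 - 2*s - 48)/(s - 7)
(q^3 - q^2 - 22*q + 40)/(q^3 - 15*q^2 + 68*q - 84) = (q^2 + q - 20)/(q^2 - 13*q + 42)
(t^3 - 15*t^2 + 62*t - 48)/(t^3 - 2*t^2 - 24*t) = (t^2 - 9*t + 8)/(t*(t + 4))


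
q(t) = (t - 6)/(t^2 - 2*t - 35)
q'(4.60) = -0.02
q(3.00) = 0.09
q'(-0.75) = -0.05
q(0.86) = 0.14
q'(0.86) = -0.03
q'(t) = (2 - 2*t)*(t - 6)/(t^2 - 2*t - 35)^2 + 1/(t^2 - 2*t - 35)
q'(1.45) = -0.02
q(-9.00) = -0.23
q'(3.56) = -0.02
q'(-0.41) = -0.05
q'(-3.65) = -0.50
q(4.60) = 0.06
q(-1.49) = 0.25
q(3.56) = 0.08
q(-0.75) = 0.20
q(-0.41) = 0.19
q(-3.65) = 0.67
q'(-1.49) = -0.08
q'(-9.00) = -0.06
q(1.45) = 0.13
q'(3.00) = -0.02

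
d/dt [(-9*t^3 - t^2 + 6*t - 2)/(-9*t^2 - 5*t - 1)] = (81*t^4 + 90*t^3 + 86*t^2 - 34*t - 16)/(81*t^4 + 90*t^3 + 43*t^2 + 10*t + 1)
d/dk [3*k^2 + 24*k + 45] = 6*k + 24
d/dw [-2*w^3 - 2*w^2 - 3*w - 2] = -6*w^2 - 4*w - 3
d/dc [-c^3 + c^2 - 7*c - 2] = -3*c^2 + 2*c - 7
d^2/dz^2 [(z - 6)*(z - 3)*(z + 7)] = 6*z - 4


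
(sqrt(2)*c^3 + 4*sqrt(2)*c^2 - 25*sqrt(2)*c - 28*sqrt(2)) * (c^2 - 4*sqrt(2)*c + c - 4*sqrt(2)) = sqrt(2)*c^5 - 8*c^4 + 5*sqrt(2)*c^4 - 40*c^3 - 21*sqrt(2)*c^3 - 53*sqrt(2)*c^2 + 168*c^2 - 28*sqrt(2)*c + 424*c + 224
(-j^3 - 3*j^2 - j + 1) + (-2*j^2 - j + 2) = -j^3 - 5*j^2 - 2*j + 3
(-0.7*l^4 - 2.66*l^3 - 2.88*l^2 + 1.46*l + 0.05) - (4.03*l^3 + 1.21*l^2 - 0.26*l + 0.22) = -0.7*l^4 - 6.69*l^3 - 4.09*l^2 + 1.72*l - 0.17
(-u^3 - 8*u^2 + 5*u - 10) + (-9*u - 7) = -u^3 - 8*u^2 - 4*u - 17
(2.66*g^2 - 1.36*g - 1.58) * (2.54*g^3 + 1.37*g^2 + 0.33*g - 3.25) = 6.7564*g^5 + 0.1898*g^4 - 4.9986*g^3 - 11.2584*g^2 + 3.8986*g + 5.135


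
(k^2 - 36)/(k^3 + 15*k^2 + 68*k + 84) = (k - 6)/(k^2 + 9*k + 14)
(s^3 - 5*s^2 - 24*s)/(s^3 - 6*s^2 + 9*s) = (s^2 - 5*s - 24)/(s^2 - 6*s + 9)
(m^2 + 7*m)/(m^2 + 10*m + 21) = m/(m + 3)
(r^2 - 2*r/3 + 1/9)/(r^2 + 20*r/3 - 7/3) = (r - 1/3)/(r + 7)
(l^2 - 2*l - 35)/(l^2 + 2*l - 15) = (l - 7)/(l - 3)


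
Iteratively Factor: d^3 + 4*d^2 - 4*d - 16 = (d + 4)*(d^2 - 4) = (d - 2)*(d + 4)*(d + 2)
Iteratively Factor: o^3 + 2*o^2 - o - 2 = (o - 1)*(o^2 + 3*o + 2) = (o - 1)*(o + 2)*(o + 1)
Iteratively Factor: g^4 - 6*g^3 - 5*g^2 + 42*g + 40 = (g - 4)*(g^3 - 2*g^2 - 13*g - 10) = (g - 5)*(g - 4)*(g^2 + 3*g + 2) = (g - 5)*(g - 4)*(g + 2)*(g + 1)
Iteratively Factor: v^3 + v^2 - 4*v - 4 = (v - 2)*(v^2 + 3*v + 2) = (v - 2)*(v + 2)*(v + 1)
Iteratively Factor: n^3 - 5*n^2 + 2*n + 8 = (n - 2)*(n^2 - 3*n - 4) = (n - 2)*(n + 1)*(n - 4)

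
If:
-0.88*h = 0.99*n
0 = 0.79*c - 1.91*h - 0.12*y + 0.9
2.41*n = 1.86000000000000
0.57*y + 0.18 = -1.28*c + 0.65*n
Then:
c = -2.35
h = -0.87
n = 0.77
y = 5.84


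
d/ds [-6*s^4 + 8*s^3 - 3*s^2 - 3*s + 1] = -24*s^3 + 24*s^2 - 6*s - 3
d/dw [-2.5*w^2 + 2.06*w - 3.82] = 2.06 - 5.0*w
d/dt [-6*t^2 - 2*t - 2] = -12*t - 2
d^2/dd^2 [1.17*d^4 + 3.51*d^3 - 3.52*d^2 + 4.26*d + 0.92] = 14.04*d^2 + 21.06*d - 7.04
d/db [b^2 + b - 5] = 2*b + 1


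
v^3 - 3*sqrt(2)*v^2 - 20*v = v*(v - 5*sqrt(2))*(v + 2*sqrt(2))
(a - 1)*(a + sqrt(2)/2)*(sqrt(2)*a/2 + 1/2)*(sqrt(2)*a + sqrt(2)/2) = a^4 - a^3/2 + sqrt(2)*a^3 - sqrt(2)*a^2/2 - sqrt(2)*a/2 - a/4 - 1/4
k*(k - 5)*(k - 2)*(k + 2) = k^4 - 5*k^3 - 4*k^2 + 20*k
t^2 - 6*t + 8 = (t - 4)*(t - 2)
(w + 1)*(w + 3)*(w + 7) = w^3 + 11*w^2 + 31*w + 21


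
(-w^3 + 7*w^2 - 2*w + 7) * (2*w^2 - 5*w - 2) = -2*w^5 + 19*w^4 - 37*w^3 + 10*w^2 - 31*w - 14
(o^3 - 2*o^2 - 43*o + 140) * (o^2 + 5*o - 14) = o^5 + 3*o^4 - 67*o^3 - 47*o^2 + 1302*o - 1960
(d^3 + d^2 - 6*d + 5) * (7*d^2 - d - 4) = 7*d^5 + 6*d^4 - 47*d^3 + 37*d^2 + 19*d - 20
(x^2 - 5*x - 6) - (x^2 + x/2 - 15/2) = 3/2 - 11*x/2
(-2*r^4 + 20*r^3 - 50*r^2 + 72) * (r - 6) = -2*r^5 + 32*r^4 - 170*r^3 + 300*r^2 + 72*r - 432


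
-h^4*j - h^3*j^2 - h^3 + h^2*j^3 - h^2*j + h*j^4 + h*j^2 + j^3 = (-h + j)*(h + j)^2*(h*j + 1)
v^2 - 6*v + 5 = (v - 5)*(v - 1)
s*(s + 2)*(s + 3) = s^3 + 5*s^2 + 6*s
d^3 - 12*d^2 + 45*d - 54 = (d - 6)*(d - 3)^2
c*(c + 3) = c^2 + 3*c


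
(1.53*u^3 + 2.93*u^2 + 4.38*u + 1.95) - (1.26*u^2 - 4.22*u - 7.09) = 1.53*u^3 + 1.67*u^2 + 8.6*u + 9.04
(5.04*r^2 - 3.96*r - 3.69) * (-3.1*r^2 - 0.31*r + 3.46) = -15.624*r^4 + 10.7136*r^3 + 30.105*r^2 - 12.5577*r - 12.7674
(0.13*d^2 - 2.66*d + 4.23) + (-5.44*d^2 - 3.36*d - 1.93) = -5.31*d^2 - 6.02*d + 2.3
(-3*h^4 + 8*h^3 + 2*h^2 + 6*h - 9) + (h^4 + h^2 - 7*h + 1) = -2*h^4 + 8*h^3 + 3*h^2 - h - 8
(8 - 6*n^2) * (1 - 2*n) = 12*n^3 - 6*n^2 - 16*n + 8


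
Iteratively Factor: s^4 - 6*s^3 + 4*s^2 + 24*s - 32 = (s - 4)*(s^3 - 2*s^2 - 4*s + 8) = (s - 4)*(s - 2)*(s^2 - 4) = (s - 4)*(s - 2)*(s + 2)*(s - 2)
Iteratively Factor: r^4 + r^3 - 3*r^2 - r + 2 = (r + 2)*(r^3 - r^2 - r + 1) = (r + 1)*(r + 2)*(r^2 - 2*r + 1) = (r - 1)*(r + 1)*(r + 2)*(r - 1)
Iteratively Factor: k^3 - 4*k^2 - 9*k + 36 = (k + 3)*(k^2 - 7*k + 12) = (k - 3)*(k + 3)*(k - 4)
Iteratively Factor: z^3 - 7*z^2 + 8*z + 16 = (z - 4)*(z^2 - 3*z - 4) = (z - 4)*(z + 1)*(z - 4)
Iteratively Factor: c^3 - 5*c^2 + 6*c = (c - 2)*(c^2 - 3*c) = (c - 3)*(c - 2)*(c)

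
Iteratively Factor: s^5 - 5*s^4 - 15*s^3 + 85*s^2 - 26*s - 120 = (s - 3)*(s^4 - 2*s^3 - 21*s^2 + 22*s + 40) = (s - 3)*(s + 1)*(s^3 - 3*s^2 - 18*s + 40) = (s - 3)*(s - 2)*(s + 1)*(s^2 - s - 20) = (s - 3)*(s - 2)*(s + 1)*(s + 4)*(s - 5)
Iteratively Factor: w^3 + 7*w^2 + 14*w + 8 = (w + 1)*(w^2 + 6*w + 8) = (w + 1)*(w + 4)*(w + 2)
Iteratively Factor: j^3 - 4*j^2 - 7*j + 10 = (j + 2)*(j^2 - 6*j + 5) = (j - 5)*(j + 2)*(j - 1)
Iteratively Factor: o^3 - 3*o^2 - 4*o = (o - 4)*(o^2 + o) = (o - 4)*(o + 1)*(o)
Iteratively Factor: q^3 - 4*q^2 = (q - 4)*(q^2) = q*(q - 4)*(q)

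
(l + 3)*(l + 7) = l^2 + 10*l + 21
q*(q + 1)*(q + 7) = q^3 + 8*q^2 + 7*q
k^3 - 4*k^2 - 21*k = k*(k - 7)*(k + 3)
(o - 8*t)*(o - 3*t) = o^2 - 11*o*t + 24*t^2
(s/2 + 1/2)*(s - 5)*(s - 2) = s^3/2 - 3*s^2 + 3*s/2 + 5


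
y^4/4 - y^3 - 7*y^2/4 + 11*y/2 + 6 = (y/2 + 1/2)*(y/2 + 1)*(y - 4)*(y - 3)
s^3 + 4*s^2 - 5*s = s*(s - 1)*(s + 5)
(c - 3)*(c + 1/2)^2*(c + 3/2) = c^4 - c^3/2 - 23*c^2/4 - 39*c/8 - 9/8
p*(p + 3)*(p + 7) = p^3 + 10*p^2 + 21*p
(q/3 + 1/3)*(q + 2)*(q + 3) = q^3/3 + 2*q^2 + 11*q/3 + 2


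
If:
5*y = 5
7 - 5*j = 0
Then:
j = 7/5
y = 1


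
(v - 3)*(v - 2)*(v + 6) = v^3 + v^2 - 24*v + 36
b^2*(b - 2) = b^3 - 2*b^2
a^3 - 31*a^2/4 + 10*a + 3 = (a - 6)*(a - 2)*(a + 1/4)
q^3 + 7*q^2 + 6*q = q*(q + 1)*(q + 6)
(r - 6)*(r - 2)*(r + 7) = r^3 - r^2 - 44*r + 84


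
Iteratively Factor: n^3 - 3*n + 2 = (n - 1)*(n^2 + n - 2) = (n - 1)*(n + 2)*(n - 1)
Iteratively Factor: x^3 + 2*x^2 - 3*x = (x)*(x^2 + 2*x - 3) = x*(x + 3)*(x - 1)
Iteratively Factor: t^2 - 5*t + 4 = (t - 4)*(t - 1)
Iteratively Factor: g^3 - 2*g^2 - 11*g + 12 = (g - 1)*(g^2 - g - 12) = (g - 1)*(g + 3)*(g - 4)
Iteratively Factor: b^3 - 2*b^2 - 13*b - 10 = (b + 1)*(b^2 - 3*b - 10) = (b - 5)*(b + 1)*(b + 2)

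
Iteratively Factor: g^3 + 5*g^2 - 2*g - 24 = (g - 2)*(g^2 + 7*g + 12) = (g - 2)*(g + 3)*(g + 4)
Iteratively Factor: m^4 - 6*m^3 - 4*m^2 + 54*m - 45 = (m - 5)*(m^3 - m^2 - 9*m + 9) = (m - 5)*(m - 3)*(m^2 + 2*m - 3) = (m - 5)*(m - 3)*(m + 3)*(m - 1)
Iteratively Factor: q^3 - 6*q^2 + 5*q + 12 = (q - 3)*(q^2 - 3*q - 4) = (q - 4)*(q - 3)*(q + 1)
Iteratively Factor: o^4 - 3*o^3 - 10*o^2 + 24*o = (o + 3)*(o^3 - 6*o^2 + 8*o) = (o - 2)*(o + 3)*(o^2 - 4*o) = (o - 4)*(o - 2)*(o + 3)*(o)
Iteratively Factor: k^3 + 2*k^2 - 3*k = (k - 1)*(k^2 + 3*k) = (k - 1)*(k + 3)*(k)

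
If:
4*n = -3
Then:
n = -3/4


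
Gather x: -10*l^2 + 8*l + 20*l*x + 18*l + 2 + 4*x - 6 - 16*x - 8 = -10*l^2 + 26*l + x*(20*l - 12) - 12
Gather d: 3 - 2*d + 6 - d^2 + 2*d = 9 - d^2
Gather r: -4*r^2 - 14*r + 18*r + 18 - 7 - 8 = -4*r^2 + 4*r + 3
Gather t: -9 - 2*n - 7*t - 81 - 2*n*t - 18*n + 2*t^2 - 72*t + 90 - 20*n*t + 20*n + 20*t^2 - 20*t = 22*t^2 + t*(-22*n - 99)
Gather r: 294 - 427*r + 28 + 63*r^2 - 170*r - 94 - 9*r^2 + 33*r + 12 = 54*r^2 - 564*r + 240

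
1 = 1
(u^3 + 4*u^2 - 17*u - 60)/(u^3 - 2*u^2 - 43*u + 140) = (u^2 + 8*u + 15)/(u^2 + 2*u - 35)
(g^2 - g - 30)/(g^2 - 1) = (g^2 - g - 30)/(g^2 - 1)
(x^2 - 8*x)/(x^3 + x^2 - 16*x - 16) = x*(x - 8)/(x^3 + x^2 - 16*x - 16)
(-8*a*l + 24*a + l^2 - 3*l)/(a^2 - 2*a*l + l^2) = (-8*a*l + 24*a + l^2 - 3*l)/(a^2 - 2*a*l + l^2)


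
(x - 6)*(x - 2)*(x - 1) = x^3 - 9*x^2 + 20*x - 12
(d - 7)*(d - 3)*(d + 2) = d^3 - 8*d^2 + d + 42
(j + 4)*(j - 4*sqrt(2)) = j^2 - 4*sqrt(2)*j + 4*j - 16*sqrt(2)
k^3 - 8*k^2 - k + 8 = (k - 8)*(k - 1)*(k + 1)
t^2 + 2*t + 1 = (t + 1)^2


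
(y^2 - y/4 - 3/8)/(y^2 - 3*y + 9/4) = (8*y^2 - 2*y - 3)/(2*(4*y^2 - 12*y + 9))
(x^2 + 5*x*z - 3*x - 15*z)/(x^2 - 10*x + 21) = (x + 5*z)/(x - 7)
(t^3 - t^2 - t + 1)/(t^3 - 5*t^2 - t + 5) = (t - 1)/(t - 5)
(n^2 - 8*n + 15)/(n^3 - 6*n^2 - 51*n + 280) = (n - 3)/(n^2 - n - 56)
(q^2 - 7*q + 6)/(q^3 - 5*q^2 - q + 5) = (q - 6)/(q^2 - 4*q - 5)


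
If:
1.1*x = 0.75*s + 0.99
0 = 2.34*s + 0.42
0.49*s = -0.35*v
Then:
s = -0.18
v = 0.25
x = 0.78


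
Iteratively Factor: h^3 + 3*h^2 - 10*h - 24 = (h - 3)*(h^2 + 6*h + 8) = (h - 3)*(h + 4)*(h + 2)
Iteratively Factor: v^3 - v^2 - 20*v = (v)*(v^2 - v - 20) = v*(v - 5)*(v + 4)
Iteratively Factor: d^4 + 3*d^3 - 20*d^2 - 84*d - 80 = (d + 4)*(d^3 - d^2 - 16*d - 20) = (d - 5)*(d + 4)*(d^2 + 4*d + 4) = (d - 5)*(d + 2)*(d + 4)*(d + 2)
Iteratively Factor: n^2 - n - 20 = (n + 4)*(n - 5)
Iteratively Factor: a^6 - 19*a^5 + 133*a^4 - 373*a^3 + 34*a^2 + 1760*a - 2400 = (a + 2)*(a^5 - 21*a^4 + 175*a^3 - 723*a^2 + 1480*a - 1200) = (a - 4)*(a + 2)*(a^4 - 17*a^3 + 107*a^2 - 295*a + 300) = (a - 4)*(a - 3)*(a + 2)*(a^3 - 14*a^2 + 65*a - 100) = (a - 5)*(a - 4)*(a - 3)*(a + 2)*(a^2 - 9*a + 20) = (a - 5)*(a - 4)^2*(a - 3)*(a + 2)*(a - 5)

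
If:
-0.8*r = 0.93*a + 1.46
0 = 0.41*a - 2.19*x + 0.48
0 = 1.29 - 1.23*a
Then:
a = 1.05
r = -3.04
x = 0.42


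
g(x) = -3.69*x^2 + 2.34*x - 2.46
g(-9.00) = -322.41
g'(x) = 2.34 - 7.38*x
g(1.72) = -9.35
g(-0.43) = -4.15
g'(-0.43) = 5.51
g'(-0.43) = 5.51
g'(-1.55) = 13.78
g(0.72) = -2.69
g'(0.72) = -2.97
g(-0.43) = -4.15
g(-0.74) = -6.21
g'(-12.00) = 90.90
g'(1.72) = -10.35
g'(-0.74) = 7.80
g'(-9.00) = 68.76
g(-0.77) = -6.45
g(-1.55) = -14.95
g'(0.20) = 0.86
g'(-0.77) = 8.02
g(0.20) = -2.14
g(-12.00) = -561.90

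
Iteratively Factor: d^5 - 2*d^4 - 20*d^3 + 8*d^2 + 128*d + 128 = (d + 2)*(d^4 - 4*d^3 - 12*d^2 + 32*d + 64) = (d + 2)^2*(d^3 - 6*d^2 + 32) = (d - 4)*(d + 2)^2*(d^2 - 2*d - 8) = (d - 4)*(d + 2)^3*(d - 4)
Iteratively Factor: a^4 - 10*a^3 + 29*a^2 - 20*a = (a - 4)*(a^3 - 6*a^2 + 5*a) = (a - 5)*(a - 4)*(a^2 - a) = (a - 5)*(a - 4)*(a - 1)*(a)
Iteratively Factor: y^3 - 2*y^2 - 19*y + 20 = (y - 5)*(y^2 + 3*y - 4) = (y - 5)*(y + 4)*(y - 1)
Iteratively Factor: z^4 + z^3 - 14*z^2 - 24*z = (z)*(z^3 + z^2 - 14*z - 24) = z*(z + 3)*(z^2 - 2*z - 8) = z*(z + 2)*(z + 3)*(z - 4)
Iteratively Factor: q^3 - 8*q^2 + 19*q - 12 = (q - 4)*(q^2 - 4*q + 3) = (q - 4)*(q - 3)*(q - 1)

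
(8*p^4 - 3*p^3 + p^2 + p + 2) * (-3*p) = -24*p^5 + 9*p^4 - 3*p^3 - 3*p^2 - 6*p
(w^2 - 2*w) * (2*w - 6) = 2*w^3 - 10*w^2 + 12*w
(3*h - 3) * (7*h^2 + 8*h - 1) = 21*h^3 + 3*h^2 - 27*h + 3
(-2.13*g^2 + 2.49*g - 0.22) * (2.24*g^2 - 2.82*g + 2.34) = -4.7712*g^4 + 11.5842*g^3 - 12.4988*g^2 + 6.447*g - 0.5148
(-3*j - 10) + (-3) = -3*j - 13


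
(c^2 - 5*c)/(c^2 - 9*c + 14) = c*(c - 5)/(c^2 - 9*c + 14)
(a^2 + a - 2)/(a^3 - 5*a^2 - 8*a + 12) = 1/(a - 6)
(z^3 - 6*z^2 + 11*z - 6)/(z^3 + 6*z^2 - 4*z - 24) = (z^2 - 4*z + 3)/(z^2 + 8*z + 12)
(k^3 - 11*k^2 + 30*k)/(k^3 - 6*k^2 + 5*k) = (k - 6)/(k - 1)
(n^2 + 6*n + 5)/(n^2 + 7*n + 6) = (n + 5)/(n + 6)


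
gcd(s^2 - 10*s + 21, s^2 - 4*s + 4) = 1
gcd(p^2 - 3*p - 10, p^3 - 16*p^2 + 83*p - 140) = p - 5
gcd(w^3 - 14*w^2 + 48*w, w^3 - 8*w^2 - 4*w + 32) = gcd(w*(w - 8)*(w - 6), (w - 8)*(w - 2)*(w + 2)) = w - 8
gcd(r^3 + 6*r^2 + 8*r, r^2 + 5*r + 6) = r + 2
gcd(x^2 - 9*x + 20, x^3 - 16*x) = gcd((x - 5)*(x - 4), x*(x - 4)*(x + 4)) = x - 4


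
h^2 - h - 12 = (h - 4)*(h + 3)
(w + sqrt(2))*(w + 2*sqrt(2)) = w^2 + 3*sqrt(2)*w + 4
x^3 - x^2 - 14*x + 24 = (x - 3)*(x - 2)*(x + 4)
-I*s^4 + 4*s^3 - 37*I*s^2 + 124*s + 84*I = (s - 6*I)*(s + 2*I)*(s + 7*I)*(-I*s + 1)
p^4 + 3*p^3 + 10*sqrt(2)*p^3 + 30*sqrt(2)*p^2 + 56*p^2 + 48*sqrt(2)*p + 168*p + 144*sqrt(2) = (p + 3)*(p + 2*sqrt(2))^2*(p + 6*sqrt(2))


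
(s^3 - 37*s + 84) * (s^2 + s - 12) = s^5 + s^4 - 49*s^3 + 47*s^2 + 528*s - 1008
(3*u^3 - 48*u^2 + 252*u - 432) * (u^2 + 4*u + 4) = 3*u^5 - 36*u^4 + 72*u^3 + 384*u^2 - 720*u - 1728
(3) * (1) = 3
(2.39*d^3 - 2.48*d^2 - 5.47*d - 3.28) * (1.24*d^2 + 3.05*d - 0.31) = 2.9636*d^5 + 4.2143*d^4 - 15.0877*d^3 - 19.9819*d^2 - 8.3083*d + 1.0168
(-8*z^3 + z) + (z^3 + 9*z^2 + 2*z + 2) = -7*z^3 + 9*z^2 + 3*z + 2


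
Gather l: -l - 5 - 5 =-l - 10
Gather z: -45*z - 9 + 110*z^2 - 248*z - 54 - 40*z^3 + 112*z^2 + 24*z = -40*z^3 + 222*z^2 - 269*z - 63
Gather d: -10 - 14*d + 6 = -14*d - 4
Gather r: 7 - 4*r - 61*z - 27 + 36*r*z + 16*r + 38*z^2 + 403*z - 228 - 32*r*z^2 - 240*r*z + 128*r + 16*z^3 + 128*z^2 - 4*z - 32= r*(-32*z^2 - 204*z + 140) + 16*z^3 + 166*z^2 + 338*z - 280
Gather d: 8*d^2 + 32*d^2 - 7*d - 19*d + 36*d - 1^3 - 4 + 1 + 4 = 40*d^2 + 10*d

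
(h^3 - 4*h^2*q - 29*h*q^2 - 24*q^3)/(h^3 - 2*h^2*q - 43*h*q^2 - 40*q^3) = (h + 3*q)/(h + 5*q)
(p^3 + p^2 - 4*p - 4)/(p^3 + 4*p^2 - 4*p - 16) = (p + 1)/(p + 4)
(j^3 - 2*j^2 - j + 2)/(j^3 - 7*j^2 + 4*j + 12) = (j - 1)/(j - 6)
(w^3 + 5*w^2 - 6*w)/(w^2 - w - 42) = w*(w - 1)/(w - 7)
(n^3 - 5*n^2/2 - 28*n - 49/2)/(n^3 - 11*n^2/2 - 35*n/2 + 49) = (n + 1)/(n - 2)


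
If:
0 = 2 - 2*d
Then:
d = 1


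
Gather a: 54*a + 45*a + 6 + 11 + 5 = 99*a + 22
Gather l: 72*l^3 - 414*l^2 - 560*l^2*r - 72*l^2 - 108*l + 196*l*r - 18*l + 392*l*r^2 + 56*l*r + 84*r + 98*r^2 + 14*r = 72*l^3 + l^2*(-560*r - 486) + l*(392*r^2 + 252*r - 126) + 98*r^2 + 98*r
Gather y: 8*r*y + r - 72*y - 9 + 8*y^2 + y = r + 8*y^2 + y*(8*r - 71) - 9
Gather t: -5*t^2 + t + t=-5*t^2 + 2*t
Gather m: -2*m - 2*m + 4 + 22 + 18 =44 - 4*m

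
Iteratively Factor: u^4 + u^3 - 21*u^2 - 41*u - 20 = (u + 1)*(u^3 - 21*u - 20) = (u + 1)*(u + 4)*(u^2 - 4*u - 5) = (u - 5)*(u + 1)*(u + 4)*(u + 1)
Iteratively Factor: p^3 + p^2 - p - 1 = (p + 1)*(p^2 - 1) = (p - 1)*(p + 1)*(p + 1)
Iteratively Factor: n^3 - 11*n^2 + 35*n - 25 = (n - 5)*(n^2 - 6*n + 5) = (n - 5)^2*(n - 1)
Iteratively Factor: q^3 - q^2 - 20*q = (q - 5)*(q^2 + 4*q) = (q - 5)*(q + 4)*(q)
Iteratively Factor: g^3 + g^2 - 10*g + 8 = (g - 1)*(g^2 + 2*g - 8) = (g - 2)*(g - 1)*(g + 4)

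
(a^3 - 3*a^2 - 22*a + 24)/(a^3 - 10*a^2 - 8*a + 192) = (a - 1)/(a - 8)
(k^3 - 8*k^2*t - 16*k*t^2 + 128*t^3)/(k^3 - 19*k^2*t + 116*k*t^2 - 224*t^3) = (-k - 4*t)/(-k + 7*t)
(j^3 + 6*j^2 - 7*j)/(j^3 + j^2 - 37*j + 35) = j/(j - 5)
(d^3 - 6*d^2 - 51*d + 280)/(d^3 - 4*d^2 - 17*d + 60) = (d^2 - d - 56)/(d^2 + d - 12)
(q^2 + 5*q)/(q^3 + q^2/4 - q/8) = 8*(q + 5)/(8*q^2 + 2*q - 1)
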